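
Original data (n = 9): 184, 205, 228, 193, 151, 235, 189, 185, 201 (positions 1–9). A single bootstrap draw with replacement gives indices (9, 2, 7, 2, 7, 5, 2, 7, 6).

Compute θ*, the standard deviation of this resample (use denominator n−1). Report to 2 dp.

Resample values: 201, 205, 189, 205, 189, 151, 205, 189, 235.
Mean = 196.5556; sum of squared deviations = 3958.2222
s² = 3958.2222 / 8 = 494.7778
s = √494.7778 = 22.24

θ* = 22.24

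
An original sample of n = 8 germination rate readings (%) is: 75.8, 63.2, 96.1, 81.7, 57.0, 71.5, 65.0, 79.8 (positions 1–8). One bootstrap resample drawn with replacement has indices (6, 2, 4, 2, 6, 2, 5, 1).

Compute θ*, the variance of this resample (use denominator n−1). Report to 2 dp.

Resample values: 71.5, 63.2, 81.7, 63.2, 71.5, 63.2, 57.0, 75.8.
Mean = 68.3875; sum of squared deviations = 461.9487
s² = 461.9487 / 7 = 65.9927

θ* = 65.99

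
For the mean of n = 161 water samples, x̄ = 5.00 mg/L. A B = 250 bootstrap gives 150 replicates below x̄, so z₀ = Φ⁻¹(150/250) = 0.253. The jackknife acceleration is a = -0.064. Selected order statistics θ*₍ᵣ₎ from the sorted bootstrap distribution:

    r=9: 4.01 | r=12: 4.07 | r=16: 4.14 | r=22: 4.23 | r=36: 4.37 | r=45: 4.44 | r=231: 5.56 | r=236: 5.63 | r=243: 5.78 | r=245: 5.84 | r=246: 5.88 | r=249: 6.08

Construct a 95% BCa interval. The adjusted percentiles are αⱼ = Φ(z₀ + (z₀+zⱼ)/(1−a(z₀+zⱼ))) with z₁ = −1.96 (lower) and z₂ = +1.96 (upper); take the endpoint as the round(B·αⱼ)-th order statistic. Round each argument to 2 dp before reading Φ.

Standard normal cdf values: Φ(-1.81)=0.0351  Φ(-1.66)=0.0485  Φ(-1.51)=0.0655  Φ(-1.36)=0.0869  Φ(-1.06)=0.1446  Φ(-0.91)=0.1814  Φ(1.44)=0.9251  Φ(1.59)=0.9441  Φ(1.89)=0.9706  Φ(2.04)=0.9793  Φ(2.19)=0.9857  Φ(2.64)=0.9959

(4.07, 5.88)

Lower: z₀ + z₁ = 0.253 + (-1.960) = -1.707; 1 − a(z₀+z₁) = 1 − (-0.064)(-1.707) = 0.8908; argument = 0.253 + (-1.707)/0.8908 = -1.6634 → -1.66.
α₁ = Φ(-1.66) = 0.0485; rank = round(250 × 0.0485) = 12; θ*₍12₎ = 4.07.
Upper: z₀ + z₂ = 2.213; 1 − a(z₀+z₂) = 1.1416; argument = 2.1915 → 2.19; α₂ = 0.9857; rank = 246; θ*₍246₎ = 5.88.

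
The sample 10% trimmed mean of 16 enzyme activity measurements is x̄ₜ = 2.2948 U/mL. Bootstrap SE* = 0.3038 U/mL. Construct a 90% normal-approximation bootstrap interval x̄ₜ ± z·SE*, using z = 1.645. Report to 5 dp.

(1.79505, 2.79455)

Margin = 1.645 × 0.3038 = 0.499751
Interval: 2.2948 ± 0.499751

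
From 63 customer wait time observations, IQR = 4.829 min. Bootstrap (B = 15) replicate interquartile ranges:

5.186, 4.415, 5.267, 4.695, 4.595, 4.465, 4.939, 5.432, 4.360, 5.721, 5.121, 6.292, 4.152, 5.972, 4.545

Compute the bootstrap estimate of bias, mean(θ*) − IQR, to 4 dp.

bias = +0.1815

mean(θ*) = (5.186 + 4.415 + 5.267 + 4.695 + 4.595 + 4.465 + 4.939 + 5.432 + 4.360 + 5.721 + 5.121 + 6.292 + 4.152 + 5.972 + 4.545) / 15 = 5.01047
bias = 5.01047 − 4.829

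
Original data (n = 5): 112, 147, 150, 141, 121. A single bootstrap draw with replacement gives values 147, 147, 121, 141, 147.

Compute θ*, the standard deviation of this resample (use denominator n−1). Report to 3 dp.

θ* = 11.261

Mean = 140.6000; sum of squared deviations = 507.2000
s² = 507.2000 / 4 = 126.8000
s = √126.8000 = 11.261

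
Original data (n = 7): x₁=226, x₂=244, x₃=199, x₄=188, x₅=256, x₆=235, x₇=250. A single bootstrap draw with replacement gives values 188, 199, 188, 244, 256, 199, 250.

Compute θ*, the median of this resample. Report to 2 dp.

θ* = 199.00

Sorted: 188, 188, 199, 199, 244, 250, 256
Median = middle value = 199.00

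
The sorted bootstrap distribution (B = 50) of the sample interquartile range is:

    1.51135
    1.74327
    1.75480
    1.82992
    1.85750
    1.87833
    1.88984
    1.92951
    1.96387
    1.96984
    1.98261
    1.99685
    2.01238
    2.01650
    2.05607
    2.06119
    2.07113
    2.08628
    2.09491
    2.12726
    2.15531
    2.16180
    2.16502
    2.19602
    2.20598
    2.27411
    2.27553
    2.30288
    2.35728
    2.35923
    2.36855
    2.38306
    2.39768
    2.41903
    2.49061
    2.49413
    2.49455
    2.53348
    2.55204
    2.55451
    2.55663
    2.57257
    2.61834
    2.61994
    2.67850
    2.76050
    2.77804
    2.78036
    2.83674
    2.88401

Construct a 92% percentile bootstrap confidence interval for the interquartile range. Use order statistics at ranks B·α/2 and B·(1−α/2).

(1.74327, 2.78036)

α = 0.08; lower rank = 50 × 0.040 = 2; upper rank = 50 × 0.960 = 48.
The 2nd smallest replicate is 1.74327; the 48th is 2.78036.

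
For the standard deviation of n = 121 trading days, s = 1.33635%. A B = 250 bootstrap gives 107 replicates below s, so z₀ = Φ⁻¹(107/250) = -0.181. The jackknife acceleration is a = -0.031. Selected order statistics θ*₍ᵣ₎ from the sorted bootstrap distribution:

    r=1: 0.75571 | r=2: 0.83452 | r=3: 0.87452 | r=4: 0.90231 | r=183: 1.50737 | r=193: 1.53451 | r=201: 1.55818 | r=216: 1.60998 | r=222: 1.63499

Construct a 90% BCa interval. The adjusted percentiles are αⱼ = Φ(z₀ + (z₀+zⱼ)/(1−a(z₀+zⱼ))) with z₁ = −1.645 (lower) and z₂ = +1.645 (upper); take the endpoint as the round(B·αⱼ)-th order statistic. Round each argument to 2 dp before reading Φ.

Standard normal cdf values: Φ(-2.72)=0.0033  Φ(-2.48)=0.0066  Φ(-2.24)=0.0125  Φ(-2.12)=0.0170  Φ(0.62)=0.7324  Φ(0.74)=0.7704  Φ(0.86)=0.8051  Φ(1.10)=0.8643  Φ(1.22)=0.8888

(0.90231, 1.63499)

Lower: z₀ + z₁ = -0.181 + (-1.645) = -1.826; 1 − a(z₀+z₁) = 1 − (-0.031)(-1.826) = 0.9434; argument = -0.181 + (-1.826)/0.9434 = -2.1166 → -2.12.
α₁ = Φ(-2.12) = 0.0170; rank = round(250 × 0.0170) = 4; θ*₍4₎ = 0.90231.
Upper: z₀ + z₂ = 1.464; 1 − a(z₀+z₂) = 1.0454; argument = 1.2194 → 1.22; α₂ = 0.8888; rank = 222; θ*₍222₎ = 1.63499.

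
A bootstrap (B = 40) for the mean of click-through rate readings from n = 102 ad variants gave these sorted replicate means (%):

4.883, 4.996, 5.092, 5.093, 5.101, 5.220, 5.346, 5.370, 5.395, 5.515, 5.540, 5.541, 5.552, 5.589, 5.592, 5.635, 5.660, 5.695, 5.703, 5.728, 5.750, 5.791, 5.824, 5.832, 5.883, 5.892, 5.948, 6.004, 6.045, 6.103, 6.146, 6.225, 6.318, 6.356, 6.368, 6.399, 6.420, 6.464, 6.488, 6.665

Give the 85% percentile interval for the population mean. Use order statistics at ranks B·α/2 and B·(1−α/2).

α = 0.15; lower rank = 40 × 0.075 = 3; upper rank = 40 × 0.925 = 37.
The 3rd smallest replicate is 5.092; the 37th is 6.420.

(5.092, 6.420)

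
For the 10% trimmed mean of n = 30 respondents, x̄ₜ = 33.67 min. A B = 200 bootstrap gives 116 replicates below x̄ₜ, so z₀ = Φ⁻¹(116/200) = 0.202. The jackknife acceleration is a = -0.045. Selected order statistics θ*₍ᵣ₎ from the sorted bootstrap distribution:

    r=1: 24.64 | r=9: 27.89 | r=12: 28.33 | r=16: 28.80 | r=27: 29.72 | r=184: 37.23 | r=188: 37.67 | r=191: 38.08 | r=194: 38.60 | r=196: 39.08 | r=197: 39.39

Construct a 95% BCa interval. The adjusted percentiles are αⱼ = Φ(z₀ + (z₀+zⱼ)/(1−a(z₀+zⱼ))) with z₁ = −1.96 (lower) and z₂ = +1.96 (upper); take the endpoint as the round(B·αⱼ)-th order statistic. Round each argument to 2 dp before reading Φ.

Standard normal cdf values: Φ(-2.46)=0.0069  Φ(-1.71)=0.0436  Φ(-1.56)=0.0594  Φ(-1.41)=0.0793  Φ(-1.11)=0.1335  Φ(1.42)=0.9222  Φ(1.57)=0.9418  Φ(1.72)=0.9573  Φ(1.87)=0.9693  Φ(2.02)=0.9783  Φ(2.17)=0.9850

(27.89, 39.39)

Lower: z₀ + z₁ = 0.202 + (-1.960) = -1.758; 1 − a(z₀+z₁) = 1 − (-0.045)(-1.758) = 0.9209; argument = 0.202 + (-1.758)/0.9209 = -1.7070 → -1.71.
α₁ = Φ(-1.71) = 0.0436; rank = round(200 × 0.0436) = 9; θ*₍9₎ = 27.89.
Upper: z₀ + z₂ = 2.162; 1 − a(z₀+z₂) = 1.0973; argument = 2.1723 → 2.17; α₂ = 0.9850; rank = 197; θ*₍197₎ = 39.39.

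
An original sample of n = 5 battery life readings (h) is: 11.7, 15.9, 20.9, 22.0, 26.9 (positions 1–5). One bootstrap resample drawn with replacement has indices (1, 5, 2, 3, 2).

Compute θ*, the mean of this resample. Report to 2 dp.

θ* = 18.26

Resample values: 11.7, 26.9, 15.9, 20.9, 15.9.
Mean = (11.7 + 26.9 + 15.9 + 20.9 + 15.9) / 5 = 91.30 / 5 = 18.26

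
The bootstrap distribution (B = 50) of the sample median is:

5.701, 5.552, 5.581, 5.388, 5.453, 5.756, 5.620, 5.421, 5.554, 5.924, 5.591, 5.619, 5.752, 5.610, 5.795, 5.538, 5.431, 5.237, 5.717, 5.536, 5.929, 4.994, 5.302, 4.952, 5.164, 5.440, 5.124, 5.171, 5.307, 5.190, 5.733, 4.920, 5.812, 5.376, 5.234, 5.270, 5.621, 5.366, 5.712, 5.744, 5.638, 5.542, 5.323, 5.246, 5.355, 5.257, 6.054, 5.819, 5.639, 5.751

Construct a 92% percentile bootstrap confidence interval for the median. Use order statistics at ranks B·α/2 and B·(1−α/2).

Sorted replicates: 4.920, 4.952, 4.994, 5.124, 5.164, 5.171, 5.190, 5.234, 5.237, 5.246, 5.257, 5.270, 5.302, 5.307, 5.323, 5.355, 5.366, 5.376, 5.388, 5.421, 5.431, 5.440, 5.453, 5.536, 5.538, 5.542, 5.552, 5.554, 5.581, 5.591, 5.610, 5.619, 5.620, 5.621, 5.638, 5.639, 5.701, 5.712, 5.717, 5.733, 5.744, 5.751, 5.752, 5.756, 5.795, 5.812, 5.819, 5.924, 5.929, 6.054
α = 0.08; lower rank = 50 × 0.040 = 2; upper rank = 50 × 0.960 = 48.
The 2nd smallest replicate is 4.952; the 48th is 5.924.

(4.952, 5.924)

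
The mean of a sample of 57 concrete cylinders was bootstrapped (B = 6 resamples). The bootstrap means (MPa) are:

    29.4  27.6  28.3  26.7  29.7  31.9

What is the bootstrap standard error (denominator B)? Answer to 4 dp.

SE* = 1.6720

Bootstrap SE is the standard deviation of the 6 replicate means.
Mean of replicates: (29.4 + 27.6 + 28.3 + 26.7 + 29.7 + 31.9) / 6 = 173.60000 / 6 = 28.93333
Sum of squared deviations: (+0.46667)² + (−1.33333)² + (−0.63333)² + (−2.23333)² + (+0.76667)² + (+2.96667)² = 16.77333
Variance = 16.77333 / 6 = 2.79556
SE* = √2.79556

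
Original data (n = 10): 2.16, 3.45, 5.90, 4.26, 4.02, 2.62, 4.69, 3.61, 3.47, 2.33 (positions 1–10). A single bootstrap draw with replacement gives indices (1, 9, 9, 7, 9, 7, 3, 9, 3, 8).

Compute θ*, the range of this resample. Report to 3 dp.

θ* = 3.740

Resample values: 2.16, 3.47, 3.47, 4.69, 3.47, 4.69, 5.90, 3.47, 5.90, 3.61.
Range = 5.90 − 2.16 = 3.740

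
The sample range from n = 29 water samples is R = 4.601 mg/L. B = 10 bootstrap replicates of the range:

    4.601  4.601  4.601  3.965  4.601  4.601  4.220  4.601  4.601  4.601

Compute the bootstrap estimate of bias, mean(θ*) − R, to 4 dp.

bias = −0.1017

mean(θ*) = (4.601 + 4.601 + 4.601 + 3.965 + 4.601 + 4.601 + 4.220 + 4.601 + 4.601 + 4.601) / 10 = 4.49930
bias = 4.49930 − 4.601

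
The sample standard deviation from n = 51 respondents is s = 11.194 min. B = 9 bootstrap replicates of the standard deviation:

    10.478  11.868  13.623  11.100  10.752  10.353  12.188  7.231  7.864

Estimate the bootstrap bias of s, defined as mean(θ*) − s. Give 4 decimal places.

bias = −0.5877

mean(θ*) = (10.478 + 11.868 + 13.623 + 11.100 + 10.752 + 10.353 + 12.188 + 7.231 + 7.864) / 9 = 10.60633
bias = 10.60633 − 11.194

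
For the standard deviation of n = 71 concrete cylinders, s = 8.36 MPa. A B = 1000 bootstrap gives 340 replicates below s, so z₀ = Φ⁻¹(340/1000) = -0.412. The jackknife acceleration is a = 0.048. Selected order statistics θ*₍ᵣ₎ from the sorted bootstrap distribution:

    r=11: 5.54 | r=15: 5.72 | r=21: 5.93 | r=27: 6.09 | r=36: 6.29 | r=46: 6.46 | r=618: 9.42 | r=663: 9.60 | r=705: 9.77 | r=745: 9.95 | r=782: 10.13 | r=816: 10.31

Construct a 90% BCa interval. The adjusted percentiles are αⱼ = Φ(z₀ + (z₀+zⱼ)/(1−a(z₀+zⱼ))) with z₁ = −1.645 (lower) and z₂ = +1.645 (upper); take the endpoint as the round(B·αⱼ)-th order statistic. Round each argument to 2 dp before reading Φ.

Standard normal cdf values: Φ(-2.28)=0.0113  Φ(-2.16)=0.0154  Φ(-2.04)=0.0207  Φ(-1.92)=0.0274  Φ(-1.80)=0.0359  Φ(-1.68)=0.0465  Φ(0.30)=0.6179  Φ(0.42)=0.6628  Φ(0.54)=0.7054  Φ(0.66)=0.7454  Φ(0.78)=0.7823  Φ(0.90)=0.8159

(5.54, 10.31)

Lower: z₀ + z₁ = -0.412 + (-1.645) = -2.057; 1 − a(z₀+z₁) = 1 − (0.048)(-2.057) = 1.0987; argument = -0.412 + (-2.057)/1.0987 = -2.2842 → -2.28.
α₁ = Φ(-2.28) = 0.0113; rank = round(1000 × 0.0113) = 11; θ*₍11₎ = 5.54.
Upper: z₀ + z₂ = 1.233; 1 − a(z₀+z₂) = 0.9408; argument = 0.8986 → 0.90; α₂ = 0.8159; rank = 816; θ*₍816₎ = 10.31.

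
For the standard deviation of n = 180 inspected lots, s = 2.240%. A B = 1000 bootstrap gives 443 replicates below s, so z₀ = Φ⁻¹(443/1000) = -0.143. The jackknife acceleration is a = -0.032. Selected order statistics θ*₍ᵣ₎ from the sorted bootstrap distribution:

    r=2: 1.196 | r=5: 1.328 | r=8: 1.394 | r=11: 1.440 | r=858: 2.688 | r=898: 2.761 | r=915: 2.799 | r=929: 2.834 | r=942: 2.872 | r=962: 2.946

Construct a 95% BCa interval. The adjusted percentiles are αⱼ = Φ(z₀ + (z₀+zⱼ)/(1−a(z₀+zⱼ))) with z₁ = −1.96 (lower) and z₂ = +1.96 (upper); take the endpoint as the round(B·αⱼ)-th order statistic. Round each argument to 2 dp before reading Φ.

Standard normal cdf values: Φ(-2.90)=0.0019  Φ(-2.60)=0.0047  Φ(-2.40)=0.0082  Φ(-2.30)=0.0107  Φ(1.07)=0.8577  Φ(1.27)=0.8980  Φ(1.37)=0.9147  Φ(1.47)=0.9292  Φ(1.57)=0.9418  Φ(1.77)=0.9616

(1.394, 2.872)

Lower: z₀ + z₁ = -0.143 + (-1.960) = -2.103; 1 − a(z₀+z₁) = 1 − (-0.032)(-2.103) = 0.9327; argument = -0.143 + (-2.103)/0.9327 = -2.3977 → -2.40.
α₁ = Φ(-2.40) = 0.0082; rank = round(1000 × 0.0082) = 8; θ*₍8₎ = 1.394.
Upper: z₀ + z₂ = 1.817; 1 − a(z₀+z₂) = 1.0581; argument = 1.5742 → 1.57; α₂ = 0.9418; rank = 942; θ*₍942₎ = 2.872.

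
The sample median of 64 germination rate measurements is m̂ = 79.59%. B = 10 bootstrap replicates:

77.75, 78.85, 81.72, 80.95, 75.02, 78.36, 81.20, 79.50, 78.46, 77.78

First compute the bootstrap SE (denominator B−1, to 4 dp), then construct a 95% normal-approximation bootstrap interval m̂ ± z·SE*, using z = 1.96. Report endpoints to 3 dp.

Mean of replicates = 78.9590; sum of squared deviations = 35.8891; SE* = √(35.8891/9) = 1.9969
Margin = 1.96 × 1.9969 = 3.9139
Interval: 79.59 ± 3.9139

(75.676, 83.504)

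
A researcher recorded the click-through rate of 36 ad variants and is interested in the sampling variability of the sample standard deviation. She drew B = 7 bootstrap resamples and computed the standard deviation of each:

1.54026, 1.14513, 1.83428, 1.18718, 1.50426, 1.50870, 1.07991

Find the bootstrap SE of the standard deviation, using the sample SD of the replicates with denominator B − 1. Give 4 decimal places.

SE* = 0.2719

Bootstrap SE is the standard deviation of the 7 replicate standard deviations.
Mean of replicates: (1.54026 + 1.14513 + 1.83428 + 1.18718 + 1.50426 + 1.50870 + 1.07991) / 7 = 9.799720 / 7 = 1.399960
Sum of squared deviations: (+0.140300)² + (−0.254830)² + (+0.434320)² + (−0.212780)² + (+0.104300)² + (+0.108740)² + (−0.320050)² = 0.443666
Variance = 0.443666 / 6 = 0.073944
SE* = √0.073944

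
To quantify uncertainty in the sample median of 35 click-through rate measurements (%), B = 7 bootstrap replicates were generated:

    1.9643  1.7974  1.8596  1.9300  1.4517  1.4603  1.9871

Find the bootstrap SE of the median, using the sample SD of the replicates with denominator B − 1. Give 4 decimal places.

SE* = 0.2295

Bootstrap SE is the standard deviation of the 7 replicate medians.
Mean of replicates: (1.9643 + 1.7974 + 1.8596 + 1.9300 + 1.4517 + 1.4603 + 1.9871) / 7 = 12.45040 / 7 = 1.77863
Sum of squared deviations: (+0.18567)² + (+0.01877)² + (+0.08097)² + (+0.15137)² + (−0.32693)² + (−0.31833)² + (+0.20847)² = 0.31597
Variance = 0.31597 / 6 = 0.05266
SE* = √0.05266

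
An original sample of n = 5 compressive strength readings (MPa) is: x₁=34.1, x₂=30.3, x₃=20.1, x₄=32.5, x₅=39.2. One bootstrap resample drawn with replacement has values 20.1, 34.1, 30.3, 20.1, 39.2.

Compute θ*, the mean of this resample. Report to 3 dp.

θ* = 28.760

Mean = (20.1 + 34.1 + 30.3 + 20.1 + 39.2) / 5 = 143.80 / 5 = 28.760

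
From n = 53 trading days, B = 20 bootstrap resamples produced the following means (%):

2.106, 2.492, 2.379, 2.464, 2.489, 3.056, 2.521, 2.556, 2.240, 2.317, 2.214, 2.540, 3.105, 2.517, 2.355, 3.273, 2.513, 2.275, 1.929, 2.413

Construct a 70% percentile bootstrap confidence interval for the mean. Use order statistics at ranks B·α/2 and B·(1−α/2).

(2.214, 2.556)

Sorted replicates: 1.929, 2.106, 2.214, 2.240, 2.275, 2.317, 2.355, 2.379, 2.413, 2.464, 2.489, 2.492, 2.513, 2.517, 2.521, 2.540, 2.556, 3.056, 3.105, 3.273
α = 0.30; lower rank = 20 × 0.150 = 3; upper rank = 20 × 0.850 = 17.
The 3rd smallest replicate is 2.214; the 17th is 2.556.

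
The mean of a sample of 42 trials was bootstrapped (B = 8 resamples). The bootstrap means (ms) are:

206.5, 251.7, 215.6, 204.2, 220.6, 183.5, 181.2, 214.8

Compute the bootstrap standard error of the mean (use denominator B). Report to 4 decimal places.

Bootstrap SE is the standard deviation of the 8 replicate means.
Mean of replicates: (206.5 + 251.7 + 215.6 + 204.2 + 220.6 + 183.5 + 181.2 + 214.8) / 8 = 1678.10000 / 8 = 209.76250
Sum of squared deviations: (−3.26250)² + (+41.93750)² + (+5.83750)² + (−5.56250)² + (+10.83750)² + (−26.26250)² + (−28.56250)² + (+5.03750)² = 3482.77875
Variance = 3482.77875 / 8 = 435.34734
SE* = √435.34734

SE* = 20.8650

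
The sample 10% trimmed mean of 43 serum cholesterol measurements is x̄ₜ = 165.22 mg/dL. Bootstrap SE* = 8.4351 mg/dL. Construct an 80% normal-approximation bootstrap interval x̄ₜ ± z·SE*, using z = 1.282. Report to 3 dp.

(154.406, 176.034)

Margin = 1.282 × 8.4351 = 10.8138
Interval: 165.22 ± 10.8138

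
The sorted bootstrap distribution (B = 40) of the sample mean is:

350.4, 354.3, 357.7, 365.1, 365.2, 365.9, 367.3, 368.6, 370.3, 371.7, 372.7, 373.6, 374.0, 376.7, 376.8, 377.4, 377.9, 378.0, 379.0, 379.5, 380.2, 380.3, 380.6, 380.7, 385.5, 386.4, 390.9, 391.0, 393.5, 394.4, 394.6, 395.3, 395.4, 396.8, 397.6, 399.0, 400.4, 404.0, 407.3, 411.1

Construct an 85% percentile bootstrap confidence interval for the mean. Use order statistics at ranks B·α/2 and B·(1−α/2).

α = 0.15; lower rank = 40 × 0.075 = 3; upper rank = 40 × 0.925 = 37.
The 3rd smallest replicate is 357.7; the 37th is 400.4.

(357.7, 400.4)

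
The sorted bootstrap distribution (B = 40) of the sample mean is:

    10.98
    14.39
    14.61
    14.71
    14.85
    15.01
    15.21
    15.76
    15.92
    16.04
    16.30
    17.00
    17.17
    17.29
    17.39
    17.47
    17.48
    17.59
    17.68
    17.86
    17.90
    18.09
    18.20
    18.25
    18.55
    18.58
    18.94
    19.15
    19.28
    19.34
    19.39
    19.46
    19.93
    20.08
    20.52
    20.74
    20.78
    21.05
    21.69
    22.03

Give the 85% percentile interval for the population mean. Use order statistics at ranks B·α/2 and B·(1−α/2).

α = 0.15; lower rank = 40 × 0.075 = 3; upper rank = 40 × 0.925 = 37.
The 3rd smallest replicate is 14.61; the 37th is 20.78.

(14.61, 20.78)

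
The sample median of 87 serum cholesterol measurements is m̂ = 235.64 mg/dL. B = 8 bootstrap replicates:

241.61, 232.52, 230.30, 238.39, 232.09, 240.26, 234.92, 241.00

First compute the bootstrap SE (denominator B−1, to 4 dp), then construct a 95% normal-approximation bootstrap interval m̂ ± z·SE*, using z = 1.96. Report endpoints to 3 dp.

Mean of replicates = 236.3862; sum of squared deviations = 140.1932; SE* = √(140.1932/7) = 4.4752
Margin = 1.96 × 4.4752 = 8.7714
Interval: 235.64 ± 8.7714

(226.869, 244.411)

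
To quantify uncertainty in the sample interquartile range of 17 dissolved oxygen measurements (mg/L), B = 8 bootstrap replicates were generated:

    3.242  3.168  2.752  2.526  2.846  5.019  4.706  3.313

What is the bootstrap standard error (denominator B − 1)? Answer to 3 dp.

Bootstrap SE is the standard deviation of the 8 replicate interquartile ranges.
Mean of replicates: (3.242 + 3.168 + 2.752 + 2.526 + 2.846 + 5.019 + 4.706 + 3.313) / 8 = 27.5720 / 8 = 3.4465
Sum of squared deviations: (−0.2045)² + (−0.2785)² + (−0.6945)² + (−0.9205)² + (−0.6005)² + (+1.5725)² + (+1.2595)² + (−0.1335)² = 5.8866
Variance = 5.8866 / 7 = 0.8409
SE* = √0.8409

SE* = 0.917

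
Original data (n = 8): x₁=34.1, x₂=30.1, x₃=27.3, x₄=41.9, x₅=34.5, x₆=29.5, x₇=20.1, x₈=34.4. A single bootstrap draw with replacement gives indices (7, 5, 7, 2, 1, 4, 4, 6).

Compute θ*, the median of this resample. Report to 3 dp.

Resample values: 20.1, 34.5, 20.1, 30.1, 34.1, 41.9, 41.9, 29.5.
Sorted: 20.1, 20.1, 29.5, 30.1, 34.1, 34.5, 41.9, 41.9
Median = average of the two middle values = 32.100

θ* = 32.100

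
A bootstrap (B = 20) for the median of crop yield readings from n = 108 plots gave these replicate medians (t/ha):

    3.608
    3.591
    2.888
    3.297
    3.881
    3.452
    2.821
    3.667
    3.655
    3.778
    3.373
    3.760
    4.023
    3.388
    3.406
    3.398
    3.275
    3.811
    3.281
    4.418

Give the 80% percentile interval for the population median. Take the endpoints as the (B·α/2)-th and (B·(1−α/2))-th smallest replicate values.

Sorted replicates: 2.821, 2.888, 3.275, 3.281, 3.297, 3.373, 3.388, 3.398, 3.406, 3.452, 3.591, 3.608, 3.655, 3.667, 3.760, 3.778, 3.811, 3.881, 4.023, 4.418
α = 0.20; lower rank = 20 × 0.100 = 2; upper rank = 20 × 0.900 = 18.
The 2nd smallest replicate is 2.888; the 18th is 3.881.

(2.888, 3.881)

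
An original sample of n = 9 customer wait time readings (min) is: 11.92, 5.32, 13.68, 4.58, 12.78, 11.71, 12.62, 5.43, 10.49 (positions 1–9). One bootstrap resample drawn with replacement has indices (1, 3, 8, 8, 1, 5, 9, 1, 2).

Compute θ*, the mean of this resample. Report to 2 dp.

θ* = 9.88

Resample values: 11.92, 13.68, 5.43, 5.43, 11.92, 12.78, 10.49, 11.92, 5.32.
Mean = (11.92 + 13.68 + 5.43 + 5.43 + 11.92 + 12.78 + 10.49 + 11.92 + 5.32) / 9 = 88.890 / 9 = 9.88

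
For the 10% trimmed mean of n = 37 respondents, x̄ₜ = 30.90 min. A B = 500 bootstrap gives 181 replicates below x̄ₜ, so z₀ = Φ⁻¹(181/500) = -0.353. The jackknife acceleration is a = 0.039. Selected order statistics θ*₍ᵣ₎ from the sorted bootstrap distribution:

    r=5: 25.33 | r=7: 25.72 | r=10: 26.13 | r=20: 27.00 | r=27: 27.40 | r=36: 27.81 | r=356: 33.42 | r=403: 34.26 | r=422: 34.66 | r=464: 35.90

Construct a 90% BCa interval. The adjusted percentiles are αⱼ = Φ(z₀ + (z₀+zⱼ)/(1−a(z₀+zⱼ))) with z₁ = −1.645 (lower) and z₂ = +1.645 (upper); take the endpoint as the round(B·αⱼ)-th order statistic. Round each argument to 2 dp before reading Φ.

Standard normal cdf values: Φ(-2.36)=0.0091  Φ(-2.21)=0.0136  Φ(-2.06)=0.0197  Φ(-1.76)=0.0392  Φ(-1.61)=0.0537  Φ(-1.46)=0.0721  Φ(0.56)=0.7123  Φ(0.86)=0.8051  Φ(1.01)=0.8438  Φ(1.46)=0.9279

Lower: z₀ + z₁ = -0.353 + (-1.645) = -1.998; 1 − a(z₀+z₁) = 1 − (0.039)(-1.998) = 1.0779; argument = -0.353 + (-1.998)/1.0779 = -2.2066 → -2.21.
α₁ = Φ(-2.21) = 0.0136; rank = round(500 × 0.0136) = 7; θ*₍7₎ = 25.72.
Upper: z₀ + z₂ = 1.292; 1 − a(z₀+z₂) = 0.9496; argument = 1.0076 → 1.01; α₂ = 0.8438; rank = 422; θ*₍422₎ = 34.66.

(25.72, 34.66)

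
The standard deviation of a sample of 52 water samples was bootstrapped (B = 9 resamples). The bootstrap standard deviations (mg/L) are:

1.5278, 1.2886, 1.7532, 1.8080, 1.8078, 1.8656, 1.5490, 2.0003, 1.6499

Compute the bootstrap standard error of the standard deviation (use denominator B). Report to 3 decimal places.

SE* = 0.202

Bootstrap SE is the standard deviation of the 9 replicate standard deviations.
Mean of replicates: (1.5278 + 1.2886 + 1.7532 + 1.8080 + 1.8078 + 1.8656 + 1.5490 + 2.0003 + 1.6499) / 9 = 15.25020 / 9 = 1.69447
Sum of squared deviations: (−0.16667)² + (−0.40587)² + (+0.05873)² + (+0.11353)² + (+0.11333)² + (+0.17113)² + (−0.14547)² + (+0.30583)² + (−0.04457)² = 0.36766
Variance = 0.36766 / 9 = 0.04085
SE* = √0.04085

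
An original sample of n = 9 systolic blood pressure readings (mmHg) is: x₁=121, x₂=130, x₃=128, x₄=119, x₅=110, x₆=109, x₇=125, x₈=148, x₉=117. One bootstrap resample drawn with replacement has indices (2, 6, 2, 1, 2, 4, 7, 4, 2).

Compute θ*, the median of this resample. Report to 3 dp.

Resample values: 130, 109, 130, 121, 130, 119, 125, 119, 130.
Sorted: 109, 119, 119, 121, 125, 130, 130, 130, 130
Median = middle value = 125.000

θ* = 125.000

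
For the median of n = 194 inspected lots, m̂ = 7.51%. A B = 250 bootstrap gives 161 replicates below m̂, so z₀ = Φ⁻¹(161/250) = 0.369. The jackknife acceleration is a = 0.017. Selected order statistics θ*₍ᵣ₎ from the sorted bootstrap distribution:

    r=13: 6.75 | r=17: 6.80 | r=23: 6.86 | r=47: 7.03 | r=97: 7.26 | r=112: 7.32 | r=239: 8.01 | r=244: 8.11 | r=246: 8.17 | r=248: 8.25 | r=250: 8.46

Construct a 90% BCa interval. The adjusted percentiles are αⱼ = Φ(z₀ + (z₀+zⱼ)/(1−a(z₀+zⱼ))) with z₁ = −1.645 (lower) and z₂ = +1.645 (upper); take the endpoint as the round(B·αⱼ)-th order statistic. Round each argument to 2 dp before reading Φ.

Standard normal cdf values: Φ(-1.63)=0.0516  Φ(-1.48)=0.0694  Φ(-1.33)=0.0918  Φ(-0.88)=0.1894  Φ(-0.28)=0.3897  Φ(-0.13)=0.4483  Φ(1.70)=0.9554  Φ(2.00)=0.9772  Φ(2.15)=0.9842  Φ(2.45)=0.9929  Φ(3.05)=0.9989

Lower: z₀ + z₁ = 0.369 + (-1.645) = -1.276; 1 − a(z₀+z₁) = 1 − (0.017)(-1.276) = 1.0217; argument = 0.369 + (-1.276)/1.0217 = -0.8799 → -0.88.
α₁ = Φ(-0.88) = 0.1894; rank = round(250 × 0.1894) = 47; θ*₍47₎ = 7.03.
Upper: z₀ + z₂ = 2.014; 1 − a(z₀+z₂) = 0.9658; argument = 2.4544 → 2.45; α₂ = 0.9929; rank = 248; θ*₍248₎ = 8.25.

(7.03, 8.25)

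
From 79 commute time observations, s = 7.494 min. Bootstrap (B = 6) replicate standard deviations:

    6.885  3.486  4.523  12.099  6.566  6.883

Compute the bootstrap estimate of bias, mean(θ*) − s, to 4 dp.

mean(θ*) = (6.885 + 3.486 + 4.523 + 12.099 + 6.566 + 6.883) / 6 = 6.74033
bias = 6.74033 − 7.494

bias = −0.7537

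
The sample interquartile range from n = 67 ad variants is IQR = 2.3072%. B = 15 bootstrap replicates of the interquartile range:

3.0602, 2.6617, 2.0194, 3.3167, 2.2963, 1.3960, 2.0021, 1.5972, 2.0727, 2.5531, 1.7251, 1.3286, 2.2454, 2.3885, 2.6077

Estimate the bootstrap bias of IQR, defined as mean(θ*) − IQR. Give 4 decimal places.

mean(θ*) = (3.0602 + 2.6617 + 2.0194 + 3.3167 + 2.2963 + 1.3960 + 2.0021 + 1.5972 + 2.0727 + 2.5531 + 1.7251 + 1.3286 + 2.2454 + 2.3885 + 2.6077) / 15 = 2.21805
bias = 2.21805 − 2.3072

bias = −0.0892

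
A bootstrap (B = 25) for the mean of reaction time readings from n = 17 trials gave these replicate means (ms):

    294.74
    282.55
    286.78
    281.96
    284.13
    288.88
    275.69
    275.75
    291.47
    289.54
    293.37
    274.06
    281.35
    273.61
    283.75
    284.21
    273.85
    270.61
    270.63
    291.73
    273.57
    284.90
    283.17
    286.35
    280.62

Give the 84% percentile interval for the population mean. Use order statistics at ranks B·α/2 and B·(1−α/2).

(270.63, 291.73)

Sorted replicates: 270.61, 270.63, 273.57, 273.61, 273.85, 274.06, 275.69, 275.75, 280.62, 281.35, 281.96, 282.55, 283.17, 283.75, 284.13, 284.21, 284.90, 286.35, 286.78, 288.88, 289.54, 291.47, 291.73, 293.37, 294.74
α = 0.16; lower rank = 25 × 0.080 = 2; upper rank = 25 × 0.920 = 23.
The 2nd smallest replicate is 270.63; the 23rd is 291.73.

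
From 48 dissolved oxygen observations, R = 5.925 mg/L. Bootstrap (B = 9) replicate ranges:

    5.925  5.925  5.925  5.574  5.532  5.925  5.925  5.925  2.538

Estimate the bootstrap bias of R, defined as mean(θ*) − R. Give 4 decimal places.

mean(θ*) = (5.925 + 5.925 + 5.925 + 5.574 + 5.532 + 5.925 + 5.925 + 5.925 + 2.538) / 9 = 5.46600
bias = 5.46600 − 5.925

bias = −0.4590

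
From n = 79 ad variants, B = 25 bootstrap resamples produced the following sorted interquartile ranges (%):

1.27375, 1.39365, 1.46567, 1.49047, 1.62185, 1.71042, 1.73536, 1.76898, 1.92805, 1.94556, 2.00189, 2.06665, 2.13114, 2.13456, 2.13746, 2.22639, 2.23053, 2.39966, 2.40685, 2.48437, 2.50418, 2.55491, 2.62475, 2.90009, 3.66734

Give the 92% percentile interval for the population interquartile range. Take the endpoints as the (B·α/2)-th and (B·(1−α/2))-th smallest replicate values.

α = 0.08; lower rank = 25 × 0.040 = 1; upper rank = 25 × 0.960 = 24.
The 1st smallest replicate is 1.27375; the 24th is 2.90009.

(1.27375, 2.90009)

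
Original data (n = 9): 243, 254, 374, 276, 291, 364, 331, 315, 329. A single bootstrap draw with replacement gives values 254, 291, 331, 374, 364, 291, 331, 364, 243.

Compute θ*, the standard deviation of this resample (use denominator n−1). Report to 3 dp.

Mean = 315.8889; sum of squared deviations = 18844.8889
s² = 18844.8889 / 8 = 2355.6111
s = √2355.6111 = 48.535

θ* = 48.535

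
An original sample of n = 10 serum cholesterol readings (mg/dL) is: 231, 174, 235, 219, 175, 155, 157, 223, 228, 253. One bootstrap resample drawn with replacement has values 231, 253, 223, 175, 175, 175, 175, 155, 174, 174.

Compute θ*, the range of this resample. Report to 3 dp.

Range = 253 − 155 = 98.000

θ* = 98.000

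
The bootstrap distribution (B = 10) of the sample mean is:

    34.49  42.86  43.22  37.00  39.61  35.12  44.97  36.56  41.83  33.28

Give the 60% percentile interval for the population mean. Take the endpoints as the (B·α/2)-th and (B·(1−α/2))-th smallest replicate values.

Sorted replicates: 33.28, 34.49, 35.12, 36.56, 37.00, 39.61, 41.83, 42.86, 43.22, 44.97
α = 0.40; lower rank = 10 × 0.200 = 2; upper rank = 10 × 0.800 = 8.
The 2nd smallest replicate is 34.49; the 8th is 42.86.

(34.49, 42.86)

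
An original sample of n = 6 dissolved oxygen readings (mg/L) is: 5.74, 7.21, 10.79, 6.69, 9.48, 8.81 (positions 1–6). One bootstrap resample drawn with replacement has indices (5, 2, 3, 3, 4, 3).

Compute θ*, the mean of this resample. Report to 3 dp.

Resample values: 9.48, 7.21, 10.79, 10.79, 6.69, 10.79.
Mean = (9.48 + 7.21 + 10.79 + 10.79 + 6.69 + 10.79) / 6 = 55.750 / 6 = 9.292

θ* = 9.292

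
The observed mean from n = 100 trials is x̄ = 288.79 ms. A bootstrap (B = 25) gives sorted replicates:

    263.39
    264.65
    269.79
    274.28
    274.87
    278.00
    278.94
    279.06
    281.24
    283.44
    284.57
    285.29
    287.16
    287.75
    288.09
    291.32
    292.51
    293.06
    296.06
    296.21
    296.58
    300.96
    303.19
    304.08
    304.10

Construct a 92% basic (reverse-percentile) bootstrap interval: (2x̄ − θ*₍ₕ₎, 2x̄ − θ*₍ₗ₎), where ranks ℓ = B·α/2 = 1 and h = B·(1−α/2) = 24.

(273.50, 314.19)

Percentile endpoints at ranks 1 and 24: θ*₍1₎ = 263.39, θ*₍24₎ = 304.08.
Basic interval reflects these around x̄:
  lower = 2 × 288.79 − 304.08 = 273.50
  upper = 2 × 288.79 − 263.39 = 314.19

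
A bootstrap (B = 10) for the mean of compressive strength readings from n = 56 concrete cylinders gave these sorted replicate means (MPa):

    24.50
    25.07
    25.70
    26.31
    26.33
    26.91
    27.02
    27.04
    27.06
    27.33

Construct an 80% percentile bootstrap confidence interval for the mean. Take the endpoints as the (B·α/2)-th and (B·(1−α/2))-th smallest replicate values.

α = 0.20; lower rank = 10 × 0.100 = 1; upper rank = 10 × 0.900 = 9.
The 1st smallest replicate is 24.50; the 9th is 27.06.

(24.50, 27.06)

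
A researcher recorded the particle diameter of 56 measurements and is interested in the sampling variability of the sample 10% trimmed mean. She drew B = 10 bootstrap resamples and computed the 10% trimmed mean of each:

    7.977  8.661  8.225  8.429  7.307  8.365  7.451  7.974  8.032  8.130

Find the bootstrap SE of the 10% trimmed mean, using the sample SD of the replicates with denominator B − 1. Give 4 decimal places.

SE* = 0.4184

Bootstrap SE is the standard deviation of the 10 replicate 10% trimmed means.
Mean of replicates: (7.977 + 8.661 + 8.225 + 8.429 + 7.307 + 8.365 + 7.451 + 7.974 + 8.032 + 8.130) / 10 = 80.55100 / 10 = 8.05510
Sum of squared deviations: (−0.07810)² + (+0.60590)² + (+0.16990)² + (+0.37390)² + (−0.74810)² + (+0.30990)² + (−0.60410)² + (−0.08110)² + (−0.02310)² + (+0.07490)² = 1.57523
Variance = 1.57523 / 9 = 0.17503
SE* = √0.17503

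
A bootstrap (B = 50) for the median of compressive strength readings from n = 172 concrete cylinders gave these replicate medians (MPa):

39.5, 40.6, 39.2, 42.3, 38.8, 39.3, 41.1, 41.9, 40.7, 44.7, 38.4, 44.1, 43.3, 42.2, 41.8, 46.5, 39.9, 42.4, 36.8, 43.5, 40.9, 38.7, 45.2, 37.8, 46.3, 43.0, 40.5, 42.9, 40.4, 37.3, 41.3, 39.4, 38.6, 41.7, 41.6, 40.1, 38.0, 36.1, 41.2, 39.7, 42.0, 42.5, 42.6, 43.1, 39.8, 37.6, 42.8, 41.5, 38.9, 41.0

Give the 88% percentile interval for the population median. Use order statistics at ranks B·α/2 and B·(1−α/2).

Sorted replicates: 36.1, 36.8, 37.3, 37.6, 37.8, 38.0, 38.4, 38.6, 38.7, 38.8, 38.9, 39.2, 39.3, 39.4, 39.5, 39.7, 39.8, 39.9, 40.1, 40.4, 40.5, 40.6, 40.7, 40.9, 41.0, 41.1, 41.2, 41.3, 41.5, 41.6, 41.7, 41.8, 41.9, 42.0, 42.2, 42.3, 42.4, 42.5, 42.6, 42.8, 42.9, 43.0, 43.1, 43.3, 43.5, 44.1, 44.7, 45.2, 46.3, 46.5
α = 0.12; lower rank = 50 × 0.060 = 3; upper rank = 50 × 0.940 = 47.
The 3rd smallest replicate is 37.3; the 47th is 44.7.

(37.3, 44.7)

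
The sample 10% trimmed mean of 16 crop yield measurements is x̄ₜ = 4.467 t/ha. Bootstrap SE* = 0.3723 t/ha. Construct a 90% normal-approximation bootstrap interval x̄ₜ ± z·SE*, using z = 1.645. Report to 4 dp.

Margin = 1.645 × 0.3723 = 0.61243
Interval: 4.467 ± 0.61243

(3.8546, 5.0794)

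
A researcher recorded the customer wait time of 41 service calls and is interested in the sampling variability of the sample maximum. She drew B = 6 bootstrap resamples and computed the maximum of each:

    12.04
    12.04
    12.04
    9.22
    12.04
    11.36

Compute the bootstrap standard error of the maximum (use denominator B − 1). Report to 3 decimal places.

SE* = 1.129

Bootstrap SE is the standard deviation of the 6 replicate maximums.
Mean of replicates: (12.04 + 12.04 + 12.04 + 9.22 + 12.04 + 11.36) / 6 = 68.7400 / 6 = 11.4567
Sum of squared deviations: (+0.5833)² + (+0.5833)² + (+0.5833)² + (−2.2367)² + (+0.5833)² + (−0.0967)² = 6.3731
Variance = 6.3731 / 5 = 1.2746
SE* = √1.2746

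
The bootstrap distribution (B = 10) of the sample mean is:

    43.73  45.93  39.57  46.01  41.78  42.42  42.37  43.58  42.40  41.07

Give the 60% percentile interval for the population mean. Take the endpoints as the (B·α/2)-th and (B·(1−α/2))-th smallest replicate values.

(41.07, 43.73)

Sorted replicates: 39.57, 41.07, 41.78, 42.37, 42.40, 42.42, 43.58, 43.73, 45.93, 46.01
α = 0.40; lower rank = 10 × 0.200 = 2; upper rank = 10 × 0.800 = 8.
The 2nd smallest replicate is 41.07; the 8th is 43.73.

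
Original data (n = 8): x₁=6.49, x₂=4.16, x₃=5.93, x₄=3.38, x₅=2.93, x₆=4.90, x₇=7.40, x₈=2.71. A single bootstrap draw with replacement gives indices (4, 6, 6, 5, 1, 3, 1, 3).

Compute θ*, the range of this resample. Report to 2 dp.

Resample values: 3.38, 4.90, 4.90, 2.93, 6.49, 5.93, 6.49, 5.93.
Range = 6.49 − 2.93 = 3.56

θ* = 3.56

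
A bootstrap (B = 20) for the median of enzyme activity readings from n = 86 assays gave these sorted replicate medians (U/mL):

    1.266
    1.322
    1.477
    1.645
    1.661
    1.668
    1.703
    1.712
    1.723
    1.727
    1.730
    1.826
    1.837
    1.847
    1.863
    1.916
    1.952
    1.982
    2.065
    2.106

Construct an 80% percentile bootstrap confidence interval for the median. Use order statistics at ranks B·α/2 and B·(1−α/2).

α = 0.20; lower rank = 20 × 0.100 = 2; upper rank = 20 × 0.900 = 18.
The 2nd smallest replicate is 1.322; the 18th is 1.982.

(1.322, 1.982)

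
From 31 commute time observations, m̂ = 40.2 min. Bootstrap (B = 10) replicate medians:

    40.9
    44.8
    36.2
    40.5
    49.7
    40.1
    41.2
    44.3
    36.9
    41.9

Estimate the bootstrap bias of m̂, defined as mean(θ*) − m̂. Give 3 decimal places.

bias = +1.450

mean(θ*) = (40.9 + 44.8 + 36.2 + 40.5 + 49.7 + 40.1 + 41.2 + 44.3 + 36.9 + 41.9) / 10 = 41.6500
bias = 41.6500 − 40.2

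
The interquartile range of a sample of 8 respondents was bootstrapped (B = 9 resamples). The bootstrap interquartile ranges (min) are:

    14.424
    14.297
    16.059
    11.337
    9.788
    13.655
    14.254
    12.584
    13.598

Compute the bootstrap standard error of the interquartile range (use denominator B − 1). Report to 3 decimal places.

SE* = 1.860

Bootstrap SE is the standard deviation of the 9 replicate interquartile ranges.
Mean of replicates: (14.424 + 14.297 + 16.059 + 11.337 + 9.788 + 13.655 + 14.254 + 12.584 + 13.598) / 9 = 119.9960 / 9 = 13.3329
Sum of squared deviations: (+1.0911)² + (+0.9641)² + (+2.7261)² + (−1.9959)² + (−3.5449)² + (+0.3221)² + (+0.9211)² + (−0.7489)² + (+0.2651)² = 27.6848
Variance = 27.6848 / 8 = 3.4606
SE* = √3.4606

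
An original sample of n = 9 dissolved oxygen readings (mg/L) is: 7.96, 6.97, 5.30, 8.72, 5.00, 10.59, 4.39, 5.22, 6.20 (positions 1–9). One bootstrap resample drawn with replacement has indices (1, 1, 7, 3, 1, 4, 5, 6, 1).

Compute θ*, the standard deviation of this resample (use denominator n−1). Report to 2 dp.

θ* = 2.01

Resample values: 7.96, 7.96, 4.39, 5.30, 7.96, 8.72, 5.00, 10.59, 7.96.
Mean = 7.3156; sum of squared deviations = 32.3388
s² = 32.3388 / 8 = 4.0424
s = √4.0424 = 2.01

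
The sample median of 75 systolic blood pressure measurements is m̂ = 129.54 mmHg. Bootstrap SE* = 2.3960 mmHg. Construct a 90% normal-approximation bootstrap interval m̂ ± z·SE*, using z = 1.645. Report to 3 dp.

(125.599, 133.481)

Margin = 1.645 × 2.3960 = 3.9414
Interval: 129.54 ± 3.9414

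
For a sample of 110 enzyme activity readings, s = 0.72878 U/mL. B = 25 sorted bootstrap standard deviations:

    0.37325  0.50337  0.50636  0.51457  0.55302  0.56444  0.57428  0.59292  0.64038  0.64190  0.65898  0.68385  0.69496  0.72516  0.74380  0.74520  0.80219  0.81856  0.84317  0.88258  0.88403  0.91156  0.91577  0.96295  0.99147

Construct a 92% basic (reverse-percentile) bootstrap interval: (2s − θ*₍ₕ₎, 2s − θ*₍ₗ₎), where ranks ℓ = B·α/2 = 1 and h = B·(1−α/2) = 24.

(0.49461, 1.08431)

Percentile endpoints at ranks 1 and 24: θ*₍1₎ = 0.37325, θ*₍24₎ = 0.96295.
Basic interval reflects these around s:
  lower = 2 × 0.72878 − 0.96295 = 0.49461
  upper = 2 × 0.72878 − 0.37325 = 1.08431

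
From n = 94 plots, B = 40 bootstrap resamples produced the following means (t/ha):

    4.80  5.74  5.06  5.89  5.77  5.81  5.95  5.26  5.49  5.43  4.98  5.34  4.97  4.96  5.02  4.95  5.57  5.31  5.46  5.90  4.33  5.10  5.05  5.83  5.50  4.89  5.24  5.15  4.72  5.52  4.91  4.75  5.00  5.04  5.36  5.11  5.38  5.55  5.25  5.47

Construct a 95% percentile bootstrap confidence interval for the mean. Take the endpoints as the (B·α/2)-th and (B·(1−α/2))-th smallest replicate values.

Sorted replicates: 4.33, 4.72, 4.75, 4.80, 4.89, 4.91, 4.95, 4.96, 4.97, 4.98, 5.00, 5.02, 5.04, 5.05, 5.06, 5.10, 5.11, 5.15, 5.24, 5.25, 5.26, 5.31, 5.34, 5.36, 5.38, 5.43, 5.46, 5.47, 5.49, 5.50, 5.52, 5.55, 5.57, 5.74, 5.77, 5.81, 5.83, 5.89, 5.90, 5.95
α = 0.05; lower rank = 40 × 0.025 = 1; upper rank = 40 × 0.975 = 39.
The 1st smallest replicate is 4.33; the 39th is 5.90.

(4.33, 5.90)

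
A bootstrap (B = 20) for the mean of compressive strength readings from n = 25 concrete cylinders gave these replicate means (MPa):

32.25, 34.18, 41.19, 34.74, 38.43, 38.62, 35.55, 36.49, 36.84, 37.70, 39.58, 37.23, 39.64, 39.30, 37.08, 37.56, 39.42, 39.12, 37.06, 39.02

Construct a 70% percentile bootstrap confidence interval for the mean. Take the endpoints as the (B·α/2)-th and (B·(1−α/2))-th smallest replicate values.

Sorted replicates: 32.25, 34.18, 34.74, 35.55, 36.49, 36.84, 37.06, 37.08, 37.23, 37.56, 37.70, 38.43, 38.62, 39.02, 39.12, 39.30, 39.42, 39.58, 39.64, 41.19
α = 0.30; lower rank = 20 × 0.150 = 3; upper rank = 20 × 0.850 = 17.
The 3rd smallest replicate is 34.74; the 17th is 39.42.

(34.74, 39.42)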